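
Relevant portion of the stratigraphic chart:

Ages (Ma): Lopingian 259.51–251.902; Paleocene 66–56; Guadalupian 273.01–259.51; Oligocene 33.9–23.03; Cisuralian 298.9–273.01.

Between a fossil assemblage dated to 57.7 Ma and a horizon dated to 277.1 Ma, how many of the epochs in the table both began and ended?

2

The older date is 277.1 Ma and the younger is 57.7 Ma.
Epochs with start < 277.1 and end > 57.7 Ma: Guadalupian (273.01–259.51), Lopingian (259.51–251.902).
That is 2 complete epochs.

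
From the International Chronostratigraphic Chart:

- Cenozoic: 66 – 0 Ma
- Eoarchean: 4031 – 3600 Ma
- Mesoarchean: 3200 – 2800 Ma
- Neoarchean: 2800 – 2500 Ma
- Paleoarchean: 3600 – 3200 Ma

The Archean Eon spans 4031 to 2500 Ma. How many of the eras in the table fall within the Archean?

4

Eras inside 4031–2500 Ma: Eoarchean, Paleoarchean, Mesoarchean, Neoarchean — 4 in total.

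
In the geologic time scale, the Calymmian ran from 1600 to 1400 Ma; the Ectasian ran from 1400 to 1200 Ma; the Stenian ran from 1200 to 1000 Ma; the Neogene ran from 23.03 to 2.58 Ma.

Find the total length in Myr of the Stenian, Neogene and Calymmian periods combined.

Each duration: Stenian = 200; Neogene = 20.45; Calymmian = 200.
Sum: 200 + 20.45 + 200 = 420.45 Myr.

420.45 million years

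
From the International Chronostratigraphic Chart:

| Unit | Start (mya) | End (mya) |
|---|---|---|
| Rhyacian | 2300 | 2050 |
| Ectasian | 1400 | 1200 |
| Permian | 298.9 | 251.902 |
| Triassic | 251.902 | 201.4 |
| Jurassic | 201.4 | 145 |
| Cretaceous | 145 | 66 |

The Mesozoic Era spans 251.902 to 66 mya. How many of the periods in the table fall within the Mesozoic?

Periods inside 251.902–66 Ma: Triassic, Jurassic, Cretaceous — 3 in total.

3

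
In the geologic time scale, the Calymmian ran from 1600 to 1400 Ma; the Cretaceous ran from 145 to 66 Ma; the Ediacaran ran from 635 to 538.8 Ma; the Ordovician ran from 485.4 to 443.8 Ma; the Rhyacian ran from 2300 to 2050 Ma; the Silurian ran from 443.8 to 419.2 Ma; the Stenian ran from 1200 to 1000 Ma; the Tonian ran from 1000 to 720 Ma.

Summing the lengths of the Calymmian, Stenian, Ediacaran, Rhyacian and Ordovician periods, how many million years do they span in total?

787.8 million years

Each duration: Calymmian = 200; Stenian = 200; Ediacaran = 96.2; Rhyacian = 250; Ordovician = 41.6.
Sum: 200 + 200 + 96.2 + 250 + 41.6 = 787.8 Myr.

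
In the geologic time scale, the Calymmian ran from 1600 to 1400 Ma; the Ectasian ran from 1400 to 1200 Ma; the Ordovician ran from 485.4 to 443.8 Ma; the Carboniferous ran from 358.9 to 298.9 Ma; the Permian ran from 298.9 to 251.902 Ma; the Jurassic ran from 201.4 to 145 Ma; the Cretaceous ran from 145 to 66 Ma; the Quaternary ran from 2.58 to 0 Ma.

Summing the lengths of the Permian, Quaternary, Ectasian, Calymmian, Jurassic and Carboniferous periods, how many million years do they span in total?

Duration is start − end for each: (298.9 − 251.902) + (2.58 − 0) + (1400 − 1200) + (1600 − 1400) + (201.4 − 145) + (358.9 − 298.9).
That is 46.998 + 2.58 + 200 + 200 + 56.4 + 60, which totals 565.978 million years.

565.978 million years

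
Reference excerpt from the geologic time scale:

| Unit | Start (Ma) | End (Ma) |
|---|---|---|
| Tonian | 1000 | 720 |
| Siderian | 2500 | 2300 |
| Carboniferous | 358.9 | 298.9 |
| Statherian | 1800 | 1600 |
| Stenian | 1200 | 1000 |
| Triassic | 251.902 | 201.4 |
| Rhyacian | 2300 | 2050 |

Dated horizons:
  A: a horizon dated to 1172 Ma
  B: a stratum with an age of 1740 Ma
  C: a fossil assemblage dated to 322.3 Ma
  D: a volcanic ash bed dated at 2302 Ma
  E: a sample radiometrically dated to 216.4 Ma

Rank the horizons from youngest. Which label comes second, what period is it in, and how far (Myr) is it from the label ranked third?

Sorted youngest-first by Ma: E (216.4), C (322.3), A (1172), B (1740), D (2302).
The second youngest is C at 322.3 Ma, which lies in 358.9–298.9 Ma: the Carboniferous.
The third youngest is A at 1172 Ma; separation = |322.3 − 1172| = 849.7 Myr.

C, in the Carboniferous; 849.7 million years to A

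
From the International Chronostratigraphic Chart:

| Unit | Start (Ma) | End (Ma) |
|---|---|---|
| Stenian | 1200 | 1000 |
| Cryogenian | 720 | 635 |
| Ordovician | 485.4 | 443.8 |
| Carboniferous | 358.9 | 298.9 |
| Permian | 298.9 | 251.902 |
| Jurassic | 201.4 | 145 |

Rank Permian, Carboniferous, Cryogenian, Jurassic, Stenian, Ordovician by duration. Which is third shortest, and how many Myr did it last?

Durations: Permian 46.998; Carboniferous 60; Cryogenian 85; Jurassic 56.4; Stenian 200; Ordovician 41.6 Myr.
Sorted shortest-first: Ordovician (41.6), Permian (46.998), Jurassic (56.4), Carboniferous (60), Cryogenian (85), Stenian (200).
The third shortest is Jurassic at 56.4 Myr.

Jurassic, 56.4 million years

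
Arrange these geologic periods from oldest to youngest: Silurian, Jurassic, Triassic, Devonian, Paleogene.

Silurian, Devonian, Triassic, Jurassic, Paleogene

Group by era (each group listed oldest first) — Paleozoic: Silurian, Devonian; Mesozoic: Triassic, Jurassic; Cenozoic: Paleogene. The eras run Paleozoic → Mesozoic → Cenozoic. Concatenating the groups in that era order gives oldest to youngest directly.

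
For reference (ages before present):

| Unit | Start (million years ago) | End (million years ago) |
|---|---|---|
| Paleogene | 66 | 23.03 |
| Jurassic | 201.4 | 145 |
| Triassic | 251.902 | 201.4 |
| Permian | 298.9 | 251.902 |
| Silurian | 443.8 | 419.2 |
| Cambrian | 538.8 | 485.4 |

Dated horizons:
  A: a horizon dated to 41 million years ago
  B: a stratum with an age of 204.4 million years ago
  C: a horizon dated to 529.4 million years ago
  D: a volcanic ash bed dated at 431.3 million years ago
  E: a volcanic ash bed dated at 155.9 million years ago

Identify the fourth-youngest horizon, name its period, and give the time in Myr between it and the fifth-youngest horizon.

D, in the Silurian; 98.1 million years to C

Sorted youngest-first by Ma: A (41), E (155.9), B (204.4), D (431.3), C (529.4).
The fourth youngest is D at 431.3 Ma, which lies in 443.8–419.2 Ma: the Silurian.
The fifth youngest is C at 529.4 Ma; separation = |431.3 − 529.4| = 98.1 Myr.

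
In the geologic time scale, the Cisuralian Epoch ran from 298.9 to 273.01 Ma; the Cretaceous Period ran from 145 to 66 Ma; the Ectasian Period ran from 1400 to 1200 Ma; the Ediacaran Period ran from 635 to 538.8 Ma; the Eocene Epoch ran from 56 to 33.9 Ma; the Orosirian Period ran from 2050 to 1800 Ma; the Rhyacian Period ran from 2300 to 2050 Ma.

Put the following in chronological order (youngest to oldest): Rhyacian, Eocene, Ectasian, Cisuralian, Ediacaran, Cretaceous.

Eocene, Cretaceous, Cisuralian, Ediacaran, Ectasian, Rhyacian

The oldest of these is Rhyacian (starts 2300 Ma) and the youngest is Eocene (ends 33.9 Ma).
In between, by decreasing start age: Ectasian (1400), Ediacaran (635), Cisuralian (298.9), Cretaceous (145).
Listing youngest first means reversing that sequence.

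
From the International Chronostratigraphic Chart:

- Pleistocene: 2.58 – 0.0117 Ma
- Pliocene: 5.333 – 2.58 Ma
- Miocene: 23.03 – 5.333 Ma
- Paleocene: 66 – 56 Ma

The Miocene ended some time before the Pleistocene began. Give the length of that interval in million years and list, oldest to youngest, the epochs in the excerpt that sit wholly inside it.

The Miocene closes at 5.333 Ma and the Pleistocene opens at 2.58 Ma, so the interval is 5.333 − 2.58 = 2.753 Myr.
An epoch fits inside if it starts at or after 5.333 Ma and ends at or before 2.58 Ma; oldest first that gives Pliocene.

2.753 million years; Pliocene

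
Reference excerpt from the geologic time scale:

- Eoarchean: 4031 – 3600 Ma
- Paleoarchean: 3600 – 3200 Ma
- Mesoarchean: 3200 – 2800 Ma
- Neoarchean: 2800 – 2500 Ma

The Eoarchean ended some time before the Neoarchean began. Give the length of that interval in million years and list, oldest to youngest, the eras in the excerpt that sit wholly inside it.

800 million years; Paleoarchean, Mesoarchean

The Eoarchean closes at 3600 Ma and the Neoarchean opens at 2800 Ma, so the interval is 3600 − 2800 = 800 Myr.
An era fits inside if it starts at or after 3600 Ma and ends at or before 2800 Ma; oldest first that gives Paleoarchean, Mesoarchean.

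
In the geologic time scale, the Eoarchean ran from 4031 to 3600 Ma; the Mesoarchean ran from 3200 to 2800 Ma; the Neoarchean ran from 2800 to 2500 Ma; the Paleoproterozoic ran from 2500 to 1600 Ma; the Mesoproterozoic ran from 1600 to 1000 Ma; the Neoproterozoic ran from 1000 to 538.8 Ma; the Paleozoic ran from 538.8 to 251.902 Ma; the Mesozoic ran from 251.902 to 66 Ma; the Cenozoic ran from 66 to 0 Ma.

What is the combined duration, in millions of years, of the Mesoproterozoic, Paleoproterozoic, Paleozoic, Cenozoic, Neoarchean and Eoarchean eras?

2583.898 million years

Each duration: Mesoproterozoic = 600; Paleoproterozoic = 900; Paleozoic = 286.898; Cenozoic = 66; Neoarchean = 300; Eoarchean = 431.
Sum: 600 + 900 + 286.898 + 66 + 300 + 431 = 2583.898 Myr.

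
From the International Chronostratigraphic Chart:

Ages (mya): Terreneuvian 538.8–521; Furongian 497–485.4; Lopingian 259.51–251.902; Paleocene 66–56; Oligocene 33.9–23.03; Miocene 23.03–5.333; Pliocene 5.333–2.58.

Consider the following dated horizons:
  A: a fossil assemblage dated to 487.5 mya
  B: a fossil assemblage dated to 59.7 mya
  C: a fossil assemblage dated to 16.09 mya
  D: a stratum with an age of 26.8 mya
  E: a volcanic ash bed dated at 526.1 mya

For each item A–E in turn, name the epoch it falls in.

Match each age against the start–end ranges in the excerpt: A = 487.5 Ma → Furongian (497–485.4); B = 59.7 Ma → Paleocene (66–56); C = 16.09 Ma → Miocene (23.03–5.333); D = 26.8 Ma → Oligocene (33.9–23.03); E = 526.1 Ma → Terreneuvian (538.8–521).

A — Furongian; B — Paleocene; C — Miocene; D — Oligocene; E — Terreneuvian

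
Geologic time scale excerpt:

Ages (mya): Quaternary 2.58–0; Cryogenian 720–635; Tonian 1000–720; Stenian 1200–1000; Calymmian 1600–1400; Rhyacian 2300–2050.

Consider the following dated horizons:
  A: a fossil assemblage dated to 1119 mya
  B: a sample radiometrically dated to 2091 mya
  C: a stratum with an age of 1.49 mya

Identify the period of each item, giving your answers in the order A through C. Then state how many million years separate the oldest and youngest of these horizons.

A — Stenian; B — Rhyacian; C — Quaternary; span 2089.51 million years

Match each age against the start–end ranges in the excerpt: A = 1119 Ma → Stenian (1200–1000); B = 2091 Ma → Rhyacian (2300–2050); C = 1.49 Ma → Quaternary (2.58–0).
The largest age is 2091 Ma and the smallest is 1.49 Ma; their difference is 2089.51 Myr.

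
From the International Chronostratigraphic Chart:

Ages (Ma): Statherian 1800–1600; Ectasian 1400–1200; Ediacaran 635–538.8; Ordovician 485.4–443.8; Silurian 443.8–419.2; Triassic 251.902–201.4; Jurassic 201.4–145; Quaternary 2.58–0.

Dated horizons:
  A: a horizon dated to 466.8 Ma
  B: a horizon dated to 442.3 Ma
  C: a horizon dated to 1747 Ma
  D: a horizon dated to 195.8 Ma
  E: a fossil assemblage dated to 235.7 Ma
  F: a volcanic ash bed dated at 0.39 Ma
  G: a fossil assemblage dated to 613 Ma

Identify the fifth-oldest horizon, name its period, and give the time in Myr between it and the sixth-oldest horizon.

E, in the Triassic; 39.9 million years to D

Larger Ma means older, so oldest first: C 1747 > G 613 > A 466.8 > B 442.3 > E 235.7 > D 195.8 > F 0.39.
Counting 5 along gives E (235.7 Ma); the excerpt puts that inside the Triassic, 251.902–201.4 Ma.
Next in line is D (195.8 Ma), and 235.7 − 195.8 = 39.9 Myr.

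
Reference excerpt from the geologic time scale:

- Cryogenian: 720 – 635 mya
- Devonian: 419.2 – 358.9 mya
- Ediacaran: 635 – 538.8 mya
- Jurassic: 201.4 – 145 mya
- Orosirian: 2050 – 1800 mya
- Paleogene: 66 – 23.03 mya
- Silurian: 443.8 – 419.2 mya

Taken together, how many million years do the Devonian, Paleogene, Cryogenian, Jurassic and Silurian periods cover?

269.27 million years

Each duration: Devonian = 60.3; Paleogene = 42.97; Cryogenian = 85; Jurassic = 56.4; Silurian = 24.6.
Sum: 60.3 + 42.97 + 85 + 56.4 + 24.6 = 269.27 Myr.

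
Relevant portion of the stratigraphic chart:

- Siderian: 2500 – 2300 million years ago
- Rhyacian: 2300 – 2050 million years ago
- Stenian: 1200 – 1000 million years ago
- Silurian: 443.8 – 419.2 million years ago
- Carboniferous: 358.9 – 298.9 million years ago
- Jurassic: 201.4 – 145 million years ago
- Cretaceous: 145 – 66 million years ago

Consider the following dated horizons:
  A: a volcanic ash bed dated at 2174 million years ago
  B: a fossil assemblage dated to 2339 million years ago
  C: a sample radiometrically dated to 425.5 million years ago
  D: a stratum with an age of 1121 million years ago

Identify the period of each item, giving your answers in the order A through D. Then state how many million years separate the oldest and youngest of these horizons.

A: 2174 Ma lies in 2300–2050 Ma, so Rhyacian.
B: 2339 Ma lies in 2500–2300 Ma, so Siderian.
C: 425.5 Ma lies in 443.8–419.2 Ma, so Silurian.
D: 1121 Ma lies in 1200–1000 Ma, so Stenian.
Oldest = 2339 Ma, youngest = 425.5 Ma → span 1913.5 Myr.

A — Rhyacian; B — Siderian; C — Silurian; D — Stenian; span 1913.5 million years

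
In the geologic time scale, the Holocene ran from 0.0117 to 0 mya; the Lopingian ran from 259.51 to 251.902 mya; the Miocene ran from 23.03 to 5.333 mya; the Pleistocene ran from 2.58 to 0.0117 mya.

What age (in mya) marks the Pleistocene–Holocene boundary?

The Pleistocene ends and the Holocene begins at 0.0117 mya.

0.0117 mya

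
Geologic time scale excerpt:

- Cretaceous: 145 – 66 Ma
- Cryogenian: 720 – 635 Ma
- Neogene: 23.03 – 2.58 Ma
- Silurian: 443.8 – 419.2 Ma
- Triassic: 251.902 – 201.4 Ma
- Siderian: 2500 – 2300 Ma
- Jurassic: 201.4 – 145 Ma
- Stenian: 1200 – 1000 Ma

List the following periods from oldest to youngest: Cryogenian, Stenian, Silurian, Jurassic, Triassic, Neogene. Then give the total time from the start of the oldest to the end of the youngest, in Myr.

Stenian, Cryogenian, Silurian, Triassic, Jurassic, Neogene; total span 1197.42 Myr

Start ages (Ma): Stenian 1200, Cryogenian 720, Silurian 443.8, Triassic 251.902, Jurassic 201.4, Neogene 23.03.
Ordered oldest to youngest: Stenian, Cryogenian, Silurian, Triassic, Jurassic, Neogene.
Span = 1200 − 2.58 = 1197.42 Myr.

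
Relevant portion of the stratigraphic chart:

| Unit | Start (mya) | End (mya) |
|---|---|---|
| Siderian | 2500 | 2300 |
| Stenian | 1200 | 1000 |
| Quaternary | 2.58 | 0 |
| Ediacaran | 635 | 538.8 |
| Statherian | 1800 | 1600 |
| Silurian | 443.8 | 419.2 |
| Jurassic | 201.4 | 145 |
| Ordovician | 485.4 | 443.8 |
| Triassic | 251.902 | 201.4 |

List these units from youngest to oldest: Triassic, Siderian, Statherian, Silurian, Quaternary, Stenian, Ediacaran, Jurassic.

Read off each span (Ma): Triassic 251.902–201.4; Siderian 2500–2300; Statherian 1800–1600; Silurian 443.8–419.2; Quaternary 2.58–0; Stenian 1200–1000; Ediacaran 635–538.8; Jurassic 201.4–145.
Larger Ma is older, so oldest→youngest is Siderian, Statherian, Stenian, Ediacaran, Silurian, Triassic, Jurassic, Quaternary; reverse it for youngest→oldest.

Quaternary, Jurassic, Triassic, Silurian, Ediacaran, Stenian, Statherian, Siderian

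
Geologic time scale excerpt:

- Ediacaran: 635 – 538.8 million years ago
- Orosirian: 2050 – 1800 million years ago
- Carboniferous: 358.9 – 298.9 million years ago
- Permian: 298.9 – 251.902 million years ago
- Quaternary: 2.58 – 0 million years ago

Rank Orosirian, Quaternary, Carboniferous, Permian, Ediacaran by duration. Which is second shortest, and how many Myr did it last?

Permian, 46.998 million years

Durations: Orosirian 250; Quaternary 2.58; Carboniferous 60; Permian 46.998; Ediacaran 96.2 Myr.
Sorted shortest-first: Quaternary (2.58), Permian (46.998), Carboniferous (60), Ediacaran (96.2), Orosirian (250).
The second shortest is Permian at 46.998 Myr.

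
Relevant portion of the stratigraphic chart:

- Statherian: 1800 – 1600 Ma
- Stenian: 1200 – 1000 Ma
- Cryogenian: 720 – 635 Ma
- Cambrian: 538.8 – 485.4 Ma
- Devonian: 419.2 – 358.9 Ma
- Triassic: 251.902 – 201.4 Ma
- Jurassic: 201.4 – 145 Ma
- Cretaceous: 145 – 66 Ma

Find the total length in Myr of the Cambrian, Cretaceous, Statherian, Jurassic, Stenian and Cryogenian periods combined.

673.8 million years

Duration is start − end for each: (538.8 − 485.4) + (145 − 66) + (1800 − 1600) + (201.4 − 145) + (1200 − 1000) + (720 − 635).
That is 53.4 + 79 + 200 + 56.4 + 200 + 85, which totals 673.8 million years.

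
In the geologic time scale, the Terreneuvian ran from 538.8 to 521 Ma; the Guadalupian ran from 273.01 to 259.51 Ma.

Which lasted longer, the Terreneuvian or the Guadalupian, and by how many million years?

Terreneuvian, by 4.3 million years

Terreneuvian: 538.8 − 521 = 17.8 Myr.
Guadalupian: 273.01 − 259.51 = 13.5 Myr.
Difference: 17.8 − 13.5 = 4.3 Myr, so the Terreneuvian was longer.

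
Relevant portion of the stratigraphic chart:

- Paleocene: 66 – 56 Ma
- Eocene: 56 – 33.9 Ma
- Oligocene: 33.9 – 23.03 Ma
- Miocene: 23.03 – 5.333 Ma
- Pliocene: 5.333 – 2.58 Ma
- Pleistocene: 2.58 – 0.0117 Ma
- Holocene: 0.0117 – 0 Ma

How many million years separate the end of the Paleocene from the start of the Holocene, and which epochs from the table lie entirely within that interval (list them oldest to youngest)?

The Paleocene closes at 56 Ma and the Holocene opens at 0.0117 Ma, so the interval is 56 − 0.0117 = 55.9883 Myr.
An epoch fits inside if it starts at or after 56 Ma and ends at or before 0.0117 Ma; oldest first that gives Eocene, Oligocene, Miocene, Pliocene, Pleistocene.

55.9883 million years; Eocene, Oligocene, Miocene, Pliocene, Pleistocene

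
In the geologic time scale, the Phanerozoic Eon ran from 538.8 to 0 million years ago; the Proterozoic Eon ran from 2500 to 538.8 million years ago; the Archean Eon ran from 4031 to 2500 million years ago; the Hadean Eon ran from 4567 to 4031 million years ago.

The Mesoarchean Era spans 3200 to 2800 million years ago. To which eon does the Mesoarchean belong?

Archean

The Mesoarchean (3200–2800 Ma) lies entirely within 4031–2500 Ma, the Archean Eon.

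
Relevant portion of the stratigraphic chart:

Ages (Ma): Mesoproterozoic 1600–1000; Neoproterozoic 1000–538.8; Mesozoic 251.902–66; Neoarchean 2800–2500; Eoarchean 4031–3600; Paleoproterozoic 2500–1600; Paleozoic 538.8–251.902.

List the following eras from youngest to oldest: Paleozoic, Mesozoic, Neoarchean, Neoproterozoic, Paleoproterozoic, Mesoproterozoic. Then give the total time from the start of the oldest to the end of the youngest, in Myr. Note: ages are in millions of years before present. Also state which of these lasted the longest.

Mesozoic, Paleozoic, Neoproterozoic, Mesoproterozoic, Paleoproterozoic, Neoarchean; total span 2734 Myr; longest is Paleoproterozoic

Start ages (Ma): Neoarchean 2800, Paleoproterozoic 2500, Mesoproterozoic 1600, Neoproterozoic 1000, Paleozoic 538.8, Mesozoic 251.902.
Ordered youngest to oldest: Mesozoic, Paleozoic, Neoproterozoic, Mesoproterozoic, Paleoproterozoic, Neoarchean.
Span = 2800 − 66 = 2734 Myr.
Durations: Paleoproterozoic 900, Mesozoic 185.902, Paleozoic 286.898, Mesoproterozoic 600, Neoarchean 300, Neoproterozoic 461.2 → longest is Paleoproterozoic (900 Myr).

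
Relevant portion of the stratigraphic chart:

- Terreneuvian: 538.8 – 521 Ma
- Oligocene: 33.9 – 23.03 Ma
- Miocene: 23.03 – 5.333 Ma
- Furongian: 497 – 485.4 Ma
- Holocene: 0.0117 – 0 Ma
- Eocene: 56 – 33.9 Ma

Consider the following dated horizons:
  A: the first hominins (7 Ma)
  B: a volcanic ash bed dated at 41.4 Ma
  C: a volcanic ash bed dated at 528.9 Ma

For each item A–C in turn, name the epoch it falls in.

A: 7 Ma lies in 23.03–5.333 Ma, so Miocene.
B: 41.4 Ma lies in 56–33.9 Ma, so Eocene.
C: 528.9 Ma lies in 538.8–521 Ma, so Terreneuvian.

A — Miocene; B — Eocene; C — Terreneuvian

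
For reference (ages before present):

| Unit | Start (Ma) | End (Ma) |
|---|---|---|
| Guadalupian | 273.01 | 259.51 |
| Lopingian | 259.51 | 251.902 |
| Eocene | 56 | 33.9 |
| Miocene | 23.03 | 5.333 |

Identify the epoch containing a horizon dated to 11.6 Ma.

11.6 Ma lies between 23.03 and 5.333 Ma, so it falls in the Miocene.

Miocene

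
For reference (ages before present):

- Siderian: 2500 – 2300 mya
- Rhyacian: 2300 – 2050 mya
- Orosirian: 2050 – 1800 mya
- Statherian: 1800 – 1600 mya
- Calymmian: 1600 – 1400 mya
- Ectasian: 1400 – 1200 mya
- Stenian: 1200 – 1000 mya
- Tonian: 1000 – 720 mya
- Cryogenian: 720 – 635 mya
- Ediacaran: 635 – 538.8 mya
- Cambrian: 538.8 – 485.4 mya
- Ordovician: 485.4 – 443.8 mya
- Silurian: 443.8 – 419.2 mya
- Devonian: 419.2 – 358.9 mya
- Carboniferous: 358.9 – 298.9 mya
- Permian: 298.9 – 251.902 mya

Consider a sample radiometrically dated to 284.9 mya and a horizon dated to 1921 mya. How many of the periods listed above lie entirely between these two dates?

12

1921 Ma sits inside the Orosirian (2050–1800) and 284.9 Ma inside the Permian (298.9–251.902); neither of those is wholly between the two dates.
The listed periods lying completely between them are Statherian, Calymmian, Ectasian, Stenian, Tonian, Cryogenian, Ediacaran, Cambrian, Ordovician, Silurian, Devonian, Carboniferous — 12 in all.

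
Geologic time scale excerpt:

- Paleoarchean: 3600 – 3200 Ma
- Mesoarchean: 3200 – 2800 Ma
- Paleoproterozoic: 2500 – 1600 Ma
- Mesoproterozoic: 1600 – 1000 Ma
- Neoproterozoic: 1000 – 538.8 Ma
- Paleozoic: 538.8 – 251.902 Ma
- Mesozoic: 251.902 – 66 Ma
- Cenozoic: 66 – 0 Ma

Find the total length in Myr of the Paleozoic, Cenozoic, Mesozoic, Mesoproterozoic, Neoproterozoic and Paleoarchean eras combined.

2000 million years

Duration is start − end for each: (538.8 − 251.902) + (66 − 0) + (251.902 − 66) + (1600 − 1000) + (1000 − 538.8) + (3600 − 3200).
That is 286.898 + 66 + 185.902 + 600 + 461.2 + 400, which totals 2000 million years.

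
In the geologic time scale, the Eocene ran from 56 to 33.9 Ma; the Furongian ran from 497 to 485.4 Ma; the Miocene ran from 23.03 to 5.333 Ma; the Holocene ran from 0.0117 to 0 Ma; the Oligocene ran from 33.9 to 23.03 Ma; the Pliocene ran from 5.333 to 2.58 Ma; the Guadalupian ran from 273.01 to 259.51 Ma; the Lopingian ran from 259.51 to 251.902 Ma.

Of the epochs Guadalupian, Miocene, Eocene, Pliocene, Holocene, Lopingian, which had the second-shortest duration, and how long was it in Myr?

Pliocene, 2.753 million years

Durations: Guadalupian 13.5; Miocene 17.697; Eocene 22.1; Pliocene 2.753; Holocene 0.0117; Lopingian 7.608 Myr.
Sorted shortest-first: Holocene (0.0117), Pliocene (2.753), Lopingian (7.608), Guadalupian (13.5), Miocene (17.697), Eocene (22.1).
The second shortest is Pliocene at 2.753 Myr.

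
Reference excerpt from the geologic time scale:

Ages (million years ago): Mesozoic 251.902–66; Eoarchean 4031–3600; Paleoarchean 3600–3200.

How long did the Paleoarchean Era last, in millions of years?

3600 − 3200 = 400 million years.

400 million years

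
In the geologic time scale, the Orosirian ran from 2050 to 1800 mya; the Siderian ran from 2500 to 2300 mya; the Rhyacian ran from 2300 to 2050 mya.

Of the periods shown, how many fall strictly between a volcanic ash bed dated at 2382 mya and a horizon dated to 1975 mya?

The older date is 2382 Ma and the younger is 1975 Ma.
Periods with start < 2382 and end > 1975 Ma: Rhyacian (2300–2050).
That is 1 complete period.

1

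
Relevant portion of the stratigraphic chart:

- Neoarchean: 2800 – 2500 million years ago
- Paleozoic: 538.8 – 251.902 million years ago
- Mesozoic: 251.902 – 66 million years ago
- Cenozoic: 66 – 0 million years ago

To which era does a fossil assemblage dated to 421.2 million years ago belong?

421.2 Ma lies between 538.8 and 251.902 Ma, so it falls in the Paleozoic.

Paleozoic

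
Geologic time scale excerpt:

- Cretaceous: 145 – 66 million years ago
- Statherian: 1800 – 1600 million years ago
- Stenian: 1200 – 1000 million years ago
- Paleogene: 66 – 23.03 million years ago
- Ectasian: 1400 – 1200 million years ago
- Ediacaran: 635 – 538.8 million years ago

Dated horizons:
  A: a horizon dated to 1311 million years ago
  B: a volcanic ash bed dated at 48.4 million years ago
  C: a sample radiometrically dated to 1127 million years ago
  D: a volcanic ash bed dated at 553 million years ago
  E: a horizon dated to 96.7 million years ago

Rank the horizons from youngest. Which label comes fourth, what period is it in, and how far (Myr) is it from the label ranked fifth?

C, in the Stenian; 184 million years to A

Sorted youngest-first by Ma: B (48.4), E (96.7), D (553), C (1127), A (1311).
The fourth youngest is C at 1127 Ma, which lies in 1200–1000 Ma: the Stenian.
The fifth youngest is A at 1311 Ma; separation = |1127 − 1311| = 184 Myr.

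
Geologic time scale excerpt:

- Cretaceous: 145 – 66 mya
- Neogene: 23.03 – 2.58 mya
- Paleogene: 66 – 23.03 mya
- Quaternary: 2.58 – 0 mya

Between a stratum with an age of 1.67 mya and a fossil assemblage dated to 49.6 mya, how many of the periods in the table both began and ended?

1

The older date is 49.6 Ma and the younger is 1.67 Ma.
Periods with start < 49.6 and end > 1.67 Ma: Neogene (23.03–2.58).
That is 1 complete period.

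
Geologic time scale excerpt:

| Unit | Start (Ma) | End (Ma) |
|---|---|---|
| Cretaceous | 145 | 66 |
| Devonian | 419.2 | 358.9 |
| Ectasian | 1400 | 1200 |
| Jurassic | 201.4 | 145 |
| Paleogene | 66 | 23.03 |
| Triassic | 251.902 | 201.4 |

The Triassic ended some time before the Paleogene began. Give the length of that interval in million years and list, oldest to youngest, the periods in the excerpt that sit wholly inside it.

The Triassic closes at 201.4 Ma and the Paleogene opens at 66 Ma, so the interval is 201.4 − 66 = 135.4 Myr.
A period fits inside if it starts at or after 201.4 Ma and ends at or before 66 Ma; oldest first that gives Jurassic, Cretaceous.

135.4 million years; Jurassic, Cretaceous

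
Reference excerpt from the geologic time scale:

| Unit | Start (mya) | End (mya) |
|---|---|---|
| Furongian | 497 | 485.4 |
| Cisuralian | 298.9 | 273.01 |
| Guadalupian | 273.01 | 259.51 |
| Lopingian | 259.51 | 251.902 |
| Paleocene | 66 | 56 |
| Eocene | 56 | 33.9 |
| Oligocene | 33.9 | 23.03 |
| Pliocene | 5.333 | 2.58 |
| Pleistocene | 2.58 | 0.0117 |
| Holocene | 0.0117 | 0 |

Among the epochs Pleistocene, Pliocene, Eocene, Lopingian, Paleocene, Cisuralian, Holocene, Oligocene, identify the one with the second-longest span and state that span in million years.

Durations: Pleistocene 2.5683; Pliocene 2.753; Eocene 22.1; Lopingian 7.608; Paleocene 10; Cisuralian 25.89; Holocene 0.0117; Oligocene 10.87 Myr.
Sorted longest-first: Cisuralian (25.89), Eocene (22.1), Oligocene (10.87), Paleocene (10), Lopingian (7.608), Pliocene (2.753), Pleistocene (2.5683), Holocene (0.0117).
The second longest is Eocene at 22.1 Myr.

Eocene, 22.1 million years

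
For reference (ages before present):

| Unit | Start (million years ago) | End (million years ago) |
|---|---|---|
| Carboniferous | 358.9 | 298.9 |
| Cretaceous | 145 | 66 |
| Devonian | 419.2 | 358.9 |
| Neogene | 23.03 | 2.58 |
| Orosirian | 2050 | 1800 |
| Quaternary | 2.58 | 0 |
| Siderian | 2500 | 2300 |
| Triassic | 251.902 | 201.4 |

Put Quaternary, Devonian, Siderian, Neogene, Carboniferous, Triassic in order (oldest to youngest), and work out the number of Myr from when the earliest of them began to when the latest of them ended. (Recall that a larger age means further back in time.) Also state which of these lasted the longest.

From the excerpt: Quaternary 2.58–0; Devonian 419.2–358.9; Siderian 2500–2300; Neogene 23.03–2.58; Carboniferous 358.9–298.9; Triassic 251.902–201.4 (Ma).
Larger Ma is earlier, so the oldest is Siderian and the youngest is Quaternary; oldest to youngest: Siderian, Devonian, Carboniferous, Triassic, Neogene, Quaternary.
Oldest start 2500 minus youngest end 0 gives 2500 Myr overall.
Individual lengths (start − end): Triassic 50.502; Carboniferous 60; Devonian 60.3; Siderian 200; Neogene 20.45; Quaternary 2.58. The largest is Siderian at 200 Myr.

Siderian → Devonian → Carboniferous → Triassic → Neogene → Quaternary; total span 2500 Myr; longest is Siderian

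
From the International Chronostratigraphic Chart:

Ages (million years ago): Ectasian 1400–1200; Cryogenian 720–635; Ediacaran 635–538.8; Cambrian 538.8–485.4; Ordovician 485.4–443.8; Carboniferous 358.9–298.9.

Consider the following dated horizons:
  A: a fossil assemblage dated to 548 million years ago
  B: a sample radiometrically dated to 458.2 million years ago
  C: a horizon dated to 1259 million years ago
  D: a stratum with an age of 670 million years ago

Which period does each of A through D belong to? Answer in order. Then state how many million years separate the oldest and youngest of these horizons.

A: 548 Ma lies in 635–538.8 Ma, so Ediacaran.
B: 458.2 Ma lies in 485.4–443.8 Ma, so Ordovician.
C: 1259 Ma lies in 1400–1200 Ma, so Ectasian.
D: 670 Ma lies in 720–635 Ma, so Cryogenian.
Oldest = 1259 Ma, youngest = 458.2 Ma → span 800.8 Myr.

A — Ediacaran; B — Ordovician; C — Ectasian; D — Cryogenian; span 800.8 million years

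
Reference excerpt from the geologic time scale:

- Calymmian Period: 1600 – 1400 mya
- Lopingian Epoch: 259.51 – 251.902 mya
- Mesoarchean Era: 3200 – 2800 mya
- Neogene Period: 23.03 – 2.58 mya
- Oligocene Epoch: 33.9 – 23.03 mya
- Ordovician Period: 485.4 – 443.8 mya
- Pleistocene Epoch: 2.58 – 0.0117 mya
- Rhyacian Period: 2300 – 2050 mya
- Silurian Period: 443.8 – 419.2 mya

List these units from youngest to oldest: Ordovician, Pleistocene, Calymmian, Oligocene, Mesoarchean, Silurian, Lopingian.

Read off each span (Ma): Ordovician 485.4–443.8; Pleistocene 2.58–0.0117; Calymmian 1600–1400; Oligocene 33.9–23.03; Mesoarchean 3200–2800; Silurian 443.8–419.2; Lopingian 259.51–251.902.
Larger Ma is older, so oldest→youngest is Mesoarchean, Calymmian, Ordovician, Silurian, Lopingian, Oligocene, Pleistocene; reverse it for youngest→oldest.

Pleistocene → Oligocene → Lopingian → Silurian → Ordovician → Calymmian → Mesoarchean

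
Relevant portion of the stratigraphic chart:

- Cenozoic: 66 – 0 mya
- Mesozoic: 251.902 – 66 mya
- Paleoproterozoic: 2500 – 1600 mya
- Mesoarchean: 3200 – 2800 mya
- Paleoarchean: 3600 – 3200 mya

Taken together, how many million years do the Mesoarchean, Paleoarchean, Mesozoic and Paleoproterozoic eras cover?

Duration is start − end for each: (3200 − 2800) + (3600 − 3200) + (251.902 − 66) + (2500 − 1600).
That is 400 + 400 + 185.902 + 900, which totals 1885.902 million years.

1885.902 million years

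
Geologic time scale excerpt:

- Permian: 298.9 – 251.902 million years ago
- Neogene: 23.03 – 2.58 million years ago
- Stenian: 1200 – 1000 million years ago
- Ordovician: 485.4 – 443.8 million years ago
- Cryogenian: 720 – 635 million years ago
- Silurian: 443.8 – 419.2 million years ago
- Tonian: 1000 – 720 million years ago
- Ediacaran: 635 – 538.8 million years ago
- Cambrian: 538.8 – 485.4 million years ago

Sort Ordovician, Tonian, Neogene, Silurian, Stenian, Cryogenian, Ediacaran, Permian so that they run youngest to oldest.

The oldest of these is Stenian (starts 1200 Ma) and the youngest is Neogene (ends 2.58 Ma).
In between, by decreasing start age: Tonian (1000), Cryogenian (720), Ediacaran (635), Ordovician (485.4), Silurian (443.8), Permian (298.9).
Listing youngest first means reversing that sequence.

Neogene → Permian → Silurian → Ordovician → Ediacaran → Cryogenian → Tonian → Stenian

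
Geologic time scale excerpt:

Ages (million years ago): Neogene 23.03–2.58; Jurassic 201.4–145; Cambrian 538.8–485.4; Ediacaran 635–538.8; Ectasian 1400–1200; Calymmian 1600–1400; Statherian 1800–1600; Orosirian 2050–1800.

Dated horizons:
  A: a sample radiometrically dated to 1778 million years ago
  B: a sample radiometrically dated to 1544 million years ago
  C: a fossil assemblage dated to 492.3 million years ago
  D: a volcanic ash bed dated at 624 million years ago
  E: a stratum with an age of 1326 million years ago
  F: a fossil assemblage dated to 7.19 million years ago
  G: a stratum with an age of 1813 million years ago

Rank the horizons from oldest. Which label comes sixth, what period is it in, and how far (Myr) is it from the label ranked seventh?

Sorted oldest-first by Ma: G (1813), A (1778), B (1544), E (1326), D (624), C (492.3), F (7.19).
The sixth oldest is C at 492.3 Ma, which lies in 538.8–485.4 Ma: the Cambrian.
The seventh oldest is F at 7.19 Ma; separation = |492.3 − 7.19| = 485.11 Myr.

C, in the Cambrian; 485.11 million years to F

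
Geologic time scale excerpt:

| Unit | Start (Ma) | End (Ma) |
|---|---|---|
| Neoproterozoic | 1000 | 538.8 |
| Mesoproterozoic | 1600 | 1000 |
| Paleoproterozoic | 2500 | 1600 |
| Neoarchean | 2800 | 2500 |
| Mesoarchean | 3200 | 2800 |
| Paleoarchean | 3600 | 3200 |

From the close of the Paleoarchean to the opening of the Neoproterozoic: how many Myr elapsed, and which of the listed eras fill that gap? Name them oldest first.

2200 million years; Mesoarchean, Neoarchean, Paleoproterozoic, Mesoproterozoic

End of Paleoarchean = 3200 Ma; start of Neoproterozoic = 1000 Ma.
Gap = 3200 − 1000 = 2200 Myr.
Eras wholly inside 3200–1000 Ma: Mesoarchean (3200–2800), Neoarchean (2800–2500), Paleoproterozoic (2500–1600), Mesoproterozoic (1600–1000).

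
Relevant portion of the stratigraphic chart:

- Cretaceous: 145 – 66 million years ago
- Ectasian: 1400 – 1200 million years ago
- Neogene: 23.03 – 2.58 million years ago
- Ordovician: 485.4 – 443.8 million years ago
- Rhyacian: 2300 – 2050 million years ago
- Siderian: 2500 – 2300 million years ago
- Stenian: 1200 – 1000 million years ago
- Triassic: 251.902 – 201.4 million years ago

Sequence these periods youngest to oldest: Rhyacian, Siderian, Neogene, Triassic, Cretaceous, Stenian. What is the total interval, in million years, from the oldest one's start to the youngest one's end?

From the excerpt: Rhyacian 2300–2050; Siderian 2500–2300; Neogene 23.03–2.58; Triassic 251.902–201.4; Cretaceous 145–66; Stenian 1200–1000 (Ma).
Larger Ma is earlier, so the oldest is Siderian and the youngest is Neogene; youngest to oldest: Neogene, Cretaceous, Triassic, Stenian, Rhyacian, Siderian.
Oldest start 2500 minus youngest end 2.58 gives 2497.42 Myr overall.

Neogene, Cretaceous, Triassic, Stenian, Rhyacian, Siderian; total span 2497.42 Myr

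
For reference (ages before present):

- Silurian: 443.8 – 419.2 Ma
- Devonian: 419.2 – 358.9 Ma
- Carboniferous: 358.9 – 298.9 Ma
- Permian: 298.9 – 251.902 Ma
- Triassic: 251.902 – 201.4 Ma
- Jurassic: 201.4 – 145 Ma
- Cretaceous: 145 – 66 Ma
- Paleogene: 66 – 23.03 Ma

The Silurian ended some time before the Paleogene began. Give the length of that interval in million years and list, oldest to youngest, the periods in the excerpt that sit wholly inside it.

353.2 million years; Devonian, Carboniferous, Permian, Triassic, Jurassic, Cretaceous

End of Silurian = 419.2 Ma; start of Paleogene = 66 Ma.
Gap = 419.2 − 66 = 353.2 Myr.
Periods wholly inside 419.2–66 Ma: Devonian (419.2–358.9), Carboniferous (358.9–298.9), Permian (298.9–251.902), Triassic (251.902–201.4), Jurassic (201.4–145), Cretaceous (145–66).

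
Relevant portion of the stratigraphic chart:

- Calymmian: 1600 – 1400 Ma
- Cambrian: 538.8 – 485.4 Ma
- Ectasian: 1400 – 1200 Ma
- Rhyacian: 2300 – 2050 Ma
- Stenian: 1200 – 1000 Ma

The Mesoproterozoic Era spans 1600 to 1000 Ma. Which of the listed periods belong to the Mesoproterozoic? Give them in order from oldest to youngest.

Calymmian, Ectasian, Stenian

Periods with both bounds inside 1600–1000 Ma: Calymmian (1600–1400), Ectasian (1400–1200), Stenian (1200–1000).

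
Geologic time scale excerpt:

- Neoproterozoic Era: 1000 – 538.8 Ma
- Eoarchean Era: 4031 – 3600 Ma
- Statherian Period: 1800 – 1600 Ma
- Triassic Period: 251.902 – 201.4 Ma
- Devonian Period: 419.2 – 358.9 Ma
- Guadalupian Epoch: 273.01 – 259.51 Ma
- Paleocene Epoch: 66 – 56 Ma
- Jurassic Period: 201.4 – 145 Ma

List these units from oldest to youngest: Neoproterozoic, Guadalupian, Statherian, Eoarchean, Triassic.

Eoarchean → Statherian → Neoproterozoic → Guadalupian → Triassic

Read off each span (Ma): Neoproterozoic 1000–538.8; Guadalupian 273.01–259.51; Statherian 1800–1600; Eoarchean 4031–3600; Triassic 251.902–201.4.
Larger Ma is older, so oldest→youngest is Eoarchean, Statherian, Neoproterozoic, Guadalupian, Triassic.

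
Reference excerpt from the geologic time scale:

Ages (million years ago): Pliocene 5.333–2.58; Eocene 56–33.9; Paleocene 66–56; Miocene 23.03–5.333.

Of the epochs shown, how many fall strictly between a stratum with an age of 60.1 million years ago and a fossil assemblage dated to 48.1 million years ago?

The older date is 60.1 Ma and the younger is 48.1 Ma.
No epoch both begins after 60.1 Ma and ends before 48.1 Ma, so the count is 0.

0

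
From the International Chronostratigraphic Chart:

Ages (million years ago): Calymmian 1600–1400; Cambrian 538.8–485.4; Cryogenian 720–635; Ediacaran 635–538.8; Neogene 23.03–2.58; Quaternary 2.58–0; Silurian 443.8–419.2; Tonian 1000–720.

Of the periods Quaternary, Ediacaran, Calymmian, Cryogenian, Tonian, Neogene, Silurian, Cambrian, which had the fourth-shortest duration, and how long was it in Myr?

Cambrian, 53.4 million years

Start − end for each: Quaternary 2.58 − 0 = 2.58; Ediacaran 635 − 538.8 = 96.2; Calymmian 1600 − 1400 = 200; Cryogenian 720 − 635 = 85; Tonian 1000 − 720 = 280; Neogene 23.03 − 2.58 = 20.45; Silurian 443.8 − 419.2 = 24.6; Cambrian 538.8 − 485.4 = 53.4.
Ranking these from shortest: Quaternary < Neogene < Silurian < Cambrian < Cryogenian < Ediacaran < Calymmian < Tonian.
Position 4 in that ranking is Cambrian, which lasted 53.4 Myr.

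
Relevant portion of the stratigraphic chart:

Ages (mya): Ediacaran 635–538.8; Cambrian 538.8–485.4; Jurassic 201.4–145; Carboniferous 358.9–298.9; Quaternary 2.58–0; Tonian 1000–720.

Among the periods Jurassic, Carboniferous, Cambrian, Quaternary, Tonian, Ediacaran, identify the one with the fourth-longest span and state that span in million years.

Start − end for each: Jurassic 201.4 − 145 = 56.4; Carboniferous 358.9 − 298.9 = 60; Cambrian 538.8 − 485.4 = 53.4; Quaternary 2.58 − 0 = 2.58; Tonian 1000 − 720 = 280; Ediacaran 635 − 538.8 = 96.2.
Ranking these from longest: Tonian > Ediacaran > Carboniferous > Jurassic > Cambrian > Quaternary.
Position 4 in that ranking is Jurassic, which lasted 56.4 Myr.

Jurassic, 56.4 million years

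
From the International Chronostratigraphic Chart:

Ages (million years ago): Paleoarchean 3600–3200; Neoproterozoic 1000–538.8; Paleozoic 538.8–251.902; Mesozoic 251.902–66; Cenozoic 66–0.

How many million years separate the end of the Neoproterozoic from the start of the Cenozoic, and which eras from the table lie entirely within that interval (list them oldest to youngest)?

472.8 million years; Paleozoic, Mesozoic

End of Neoproterozoic = 538.8 Ma; start of Cenozoic = 66 Ma.
Gap = 538.8 − 66 = 472.8 Myr.
Eras wholly inside 538.8–66 Ma: Paleozoic (538.8–251.902), Mesozoic (251.902–66).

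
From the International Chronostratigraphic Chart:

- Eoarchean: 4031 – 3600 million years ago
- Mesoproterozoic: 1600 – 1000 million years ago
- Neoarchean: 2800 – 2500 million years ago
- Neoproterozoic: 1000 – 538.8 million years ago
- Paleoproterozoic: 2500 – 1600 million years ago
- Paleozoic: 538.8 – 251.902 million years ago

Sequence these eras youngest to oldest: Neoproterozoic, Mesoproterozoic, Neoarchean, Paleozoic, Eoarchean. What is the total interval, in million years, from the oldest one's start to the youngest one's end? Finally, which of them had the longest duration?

From the excerpt: Neoproterozoic 1000–538.8; Mesoproterozoic 1600–1000; Neoarchean 2800–2500; Paleozoic 538.8–251.902; Eoarchean 4031–3600 (Ma).
Larger Ma is earlier, so the oldest is Eoarchean and the youngest is Paleozoic; youngest to oldest: Paleozoic, Neoproterozoic, Mesoproterozoic, Neoarchean, Eoarchean.
Oldest start 4031 minus youngest end 251.902 gives 3779.098 Myr overall.
Individual lengths (start − end): Eoarchean 431; Neoarchean 300; Mesoproterozoic 600; Neoproterozoic 461.2; Paleozoic 286.898. The largest is Mesoproterozoic at 600 Myr.

Paleozoic → Neoproterozoic → Mesoproterozoic → Neoarchean → Eoarchean; total span 3779.098 Myr; longest is Mesoproterozoic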